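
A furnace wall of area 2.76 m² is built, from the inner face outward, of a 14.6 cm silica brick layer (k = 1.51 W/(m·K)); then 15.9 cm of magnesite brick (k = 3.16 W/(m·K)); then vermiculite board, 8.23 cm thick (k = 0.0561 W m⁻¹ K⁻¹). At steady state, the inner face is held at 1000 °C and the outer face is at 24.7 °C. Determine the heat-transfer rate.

Treat each layer as a resistance in series:
  R_silica brick = L/(kA) = 0.146/(1.51·2.76) = 0.03503 K/W
  R_magnesite brick = L/(kA) = 0.159/(3.16·2.76) = 0.01823 K/W
  R_vermiculite board = L/(kA) = 0.0823/(0.0561·2.76) = 0.5315 K/W
ΣR = 0.03503 + 0.01823 + 0.5315 = 0.5848 K/W
Q = ΔT/ΣR = (1000 °C − 24.7 °C)/0.5848 = 1670 W

Q = 1670 W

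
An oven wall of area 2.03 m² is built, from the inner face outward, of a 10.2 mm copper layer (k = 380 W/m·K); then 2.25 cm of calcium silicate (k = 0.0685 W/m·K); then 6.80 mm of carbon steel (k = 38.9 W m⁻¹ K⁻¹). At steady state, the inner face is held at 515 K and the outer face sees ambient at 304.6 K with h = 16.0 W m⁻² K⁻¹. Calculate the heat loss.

Q = 1090 W

Series thermal resistances, inner to outer:
  R_copper = L/(kA) = 0.0102/(380·2.03) = 1.322×10^-5 K/W
  R_calcium silicate = L/(kA) = 0.0225/(0.0685·2.03) = 0.1618 K/W
  R_carbon steel = L/(kA) = 0.00680/(38.9·2.03) = 8.611×10^-5 K/W
  R_conv,out = 1/(hA) = 1/(16.0·2.03) = 0.03079 K/W
ΣR = 1.322×10^-5 + 0.1618 + 8.611×10^-5 + 0.03079 = 0.1927 K/W
Q = ΔT/ΣR = (515 K − 304.6 K)/0.1927 = 1090 W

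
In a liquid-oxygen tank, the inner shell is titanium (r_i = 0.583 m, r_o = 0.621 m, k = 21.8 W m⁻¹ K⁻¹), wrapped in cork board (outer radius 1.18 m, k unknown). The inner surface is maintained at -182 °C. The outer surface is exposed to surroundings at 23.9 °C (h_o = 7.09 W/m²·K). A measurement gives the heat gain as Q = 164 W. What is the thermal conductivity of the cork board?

k = 0.0487 W/m·K

ΣR = ΔT/Q = |-182 − 23.9|/164 = 1.255 K/W
Known resistances:
  R_titanium = (1/0.583 − 1/0.621)/(4πk) = 0.1050/(4π·21.8) = 3.831×10^-4 K/W
  R_conv,out = 1/(4πr²h) = 1/(4π·1.18²·7.09) = 0.008061 K/W
R_cork board = ΣR − ΣR_known = 1.255 − 0.008444 = 1.247 K/W
(1/r₁−1/r₂)/(4πk) = 1.247 ⇒ k = 0.7628/(4π·1.247) = 0.0487 W/m·K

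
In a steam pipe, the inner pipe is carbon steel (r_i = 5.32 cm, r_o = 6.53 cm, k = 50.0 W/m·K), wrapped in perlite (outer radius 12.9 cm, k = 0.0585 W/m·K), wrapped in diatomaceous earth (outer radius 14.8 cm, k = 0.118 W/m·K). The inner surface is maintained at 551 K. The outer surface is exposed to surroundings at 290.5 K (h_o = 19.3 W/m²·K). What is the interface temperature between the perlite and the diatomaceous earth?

Resistance network (inner→outer):
  R'_carbon steel = ln(0.0653/0.0532)/(2πk) = 0.2049/(2π·50.0) = 6.523×10^-4 m·K/W
  R'_perlite = ln(0.129/0.0653)/(2πk) = 0.6808/(2π·0.0585) = 1.852 m·K/W
  R'_diatomaceous earth = ln(0.148/0.129)/(2πk) = 0.1374/(2π·0.118) = 0.1853 m·K/W
  R'_conv,out = 1/(2πr h) = 1/(2π·0.148·19.3) = 0.05572 m·K/W
ΣR = 6.523×10^-4 + 1.852 + 0.1853 + 0.05572 = 2.094 m·K/W
Q' = ΔT/ΣR = (551 K − 290.5 K)/2.094 = 124.4 W/m
From the inner boundary to the perlite/diatomaceous earth interface, ΣR_partial = 1.853 m·K/W.
T_interface = T_in − Q'·ΣR_partial = 551 K − (124.4)(1.853) = 320.5 K

T = 320.5 K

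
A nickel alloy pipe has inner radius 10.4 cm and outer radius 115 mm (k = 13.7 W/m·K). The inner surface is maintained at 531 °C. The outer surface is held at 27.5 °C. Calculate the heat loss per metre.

Q' = 431 kW/m

Q' = 2πk·ΔT/ln(r₂/r₁) = 2π × 13.7 × 503.5 / ln(0.115/0.104) = 4.31×10^5 W/m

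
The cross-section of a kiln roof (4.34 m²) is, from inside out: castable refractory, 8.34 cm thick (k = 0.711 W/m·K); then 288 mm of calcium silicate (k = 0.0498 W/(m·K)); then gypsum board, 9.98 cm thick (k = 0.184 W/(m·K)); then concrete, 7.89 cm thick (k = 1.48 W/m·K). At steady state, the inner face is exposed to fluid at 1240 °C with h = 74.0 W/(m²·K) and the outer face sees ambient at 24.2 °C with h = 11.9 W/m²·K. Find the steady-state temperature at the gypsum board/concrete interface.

T = 50 °C

Treat each layer as a resistance in series:
  R_conv,in = 1/(hA) = 1/(74.0·4.34) = 0.003114 K/W
  R_castable refractory = L/(kA) = 0.0834/(0.711·4.34) = 0.02703 K/W
  R_calcium silicate = L/(kA) = 0.288/(0.0498·4.34) = 1.333 K/W
  R_gypsum board = L/(kA) = 0.0998/(0.184·4.34) = 0.1250 K/W
  R_concrete = L/(kA) = 0.0789/(1.48·4.34) = 0.01228 K/W
  R_conv,out = 1/(hA) = 1/(11.9·4.34) = 0.01936 K/W
ΣR = 0.003114 + 0.02703 + 1.333 + 0.1250 + 0.01228 + 0.01936 = 1.520 K/W
Q = ΔT/ΣR = (1240 °C − 24.2 °C)/1.520 = 799.9 W
From the inner boundary to the gypsum board/concrete interface, ΣR_partial = 1.488 K/W.
T_interface = T_in − Q·ΣR_partial = 1240 °C − (799.9)(1.488) = 50 °C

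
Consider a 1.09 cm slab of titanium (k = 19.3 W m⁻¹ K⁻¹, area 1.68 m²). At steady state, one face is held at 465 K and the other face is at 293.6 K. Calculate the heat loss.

Q = kA·ΔT/L = 19.3 × 1.68 × |465 K − 293.6 K| / 0.0109 = 5.10×10^5 W

Q = 5.10×10^5 W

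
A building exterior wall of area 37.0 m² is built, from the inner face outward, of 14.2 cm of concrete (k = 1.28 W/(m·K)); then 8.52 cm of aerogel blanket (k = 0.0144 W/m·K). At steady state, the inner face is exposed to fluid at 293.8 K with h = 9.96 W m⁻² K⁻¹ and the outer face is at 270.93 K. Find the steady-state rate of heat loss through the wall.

Resistance network (inner→outer):
  R_conv,in = 1/(hA) = 1/(9.96·37.0) = 0.002714 K/W
  R_concrete = L/(kA) = 0.142/(1.28·37.0) = 0.002998 K/W
  R_aerogel blanket = L/(kA) = 0.0852/(0.0144·37.0) = 0.1599 K/W
ΣR = 0.002714 + 0.002998 + 0.1599 = 0.1656 K/W
Q = ΔT/ΣR = (293.8 K − 270.93 K)/0.1656 = 138 W

Q = 138 W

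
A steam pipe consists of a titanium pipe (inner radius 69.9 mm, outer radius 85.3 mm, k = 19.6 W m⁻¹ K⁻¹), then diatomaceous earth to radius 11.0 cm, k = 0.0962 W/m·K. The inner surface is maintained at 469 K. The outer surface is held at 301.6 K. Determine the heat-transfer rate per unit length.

Treat each layer as a resistance in series:
  R'_titanium = ln(0.0853/0.0699)/(2πk) = 0.1991/(2π·19.6) = 0.001617 m·K/W
  R'_diatomaceous earth = ln(0.110/0.0853)/(2πk) = 0.2543/(2π·0.0962) = 0.4207 m·K/W
ΣR = 0.001617 + 0.4207 = 0.4223 m·K/W
Q' = ΔT/ΣR = (469 K − 301.6 K)/0.4223 = 396 W/m

Q' = 396 W/m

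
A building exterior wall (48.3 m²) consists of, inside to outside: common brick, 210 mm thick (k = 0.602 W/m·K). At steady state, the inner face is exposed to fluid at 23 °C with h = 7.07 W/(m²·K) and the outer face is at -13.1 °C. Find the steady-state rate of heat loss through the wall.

Q = 3.56 kW

Resistance network (inner→outer):
  R_conv,in = 1/(hA) = 1/(7.07·48.3) = 0.002928 K/W
  R_common brick = L/(kA) = 0.210/(0.602·48.3) = 0.007222 K/W
ΣR = 0.002928 + 0.007222 = 0.01015 K/W
Q = ΔT/ΣR = (23 °C − -13.1 °C)/0.01015 = 3560 W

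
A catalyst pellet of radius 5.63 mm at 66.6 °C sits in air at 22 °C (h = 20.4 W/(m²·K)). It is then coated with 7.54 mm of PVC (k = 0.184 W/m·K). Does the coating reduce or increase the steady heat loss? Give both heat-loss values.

increases: 0.362 → 0.671 W

Critical radius for a sphere: r_cr = 2k/h = 0.0180 m = 1.80 cm.
Outer radius after coating: r₂ = 0.00563 + 0.00754 = 0.01317 m.
Since r₁ < r_cr and r₂ ≤ r_cr, the coating moves toward the maximum at r_cr — heat loss rises.
Bare: R = 1/(4πr₁²h) = 123.1 K/W; Q = 44.6/123.1 = 0.362 W.
Coated: R = R_cond + R_conv = 66.47 K/W; Q = 44.6/66.47 = 0.671 W.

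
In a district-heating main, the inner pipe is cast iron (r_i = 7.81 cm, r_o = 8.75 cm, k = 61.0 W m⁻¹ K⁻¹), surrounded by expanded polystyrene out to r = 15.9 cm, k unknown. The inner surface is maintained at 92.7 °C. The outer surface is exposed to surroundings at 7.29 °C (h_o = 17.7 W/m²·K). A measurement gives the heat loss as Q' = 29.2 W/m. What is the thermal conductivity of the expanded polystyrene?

k = 0.0331 W/m·K

ΣR = ΔT/Q' = |92.7 − 7.29|/29.2 = 2.925 m·K/W
Known resistances:
  R'_cast iron = ln(0.0875/0.0781)/(2πk) = 0.1136/(2π·61.0) = 2.965×10^-4 m·K/W
  R'_conv,out = 1/(2πr h) = 1/(2π·0.159·17.7) = 0.05655 m·K/W
R_expanded polystyrene = ΣR − ΣR_known = 2.925 − 0.05685 = 2.868 m·K/W
ln(r₂/r₁)/(2πk) = 2.868 ⇒ k = 0.5973/(2π·2.868) = 0.0331 W/m·K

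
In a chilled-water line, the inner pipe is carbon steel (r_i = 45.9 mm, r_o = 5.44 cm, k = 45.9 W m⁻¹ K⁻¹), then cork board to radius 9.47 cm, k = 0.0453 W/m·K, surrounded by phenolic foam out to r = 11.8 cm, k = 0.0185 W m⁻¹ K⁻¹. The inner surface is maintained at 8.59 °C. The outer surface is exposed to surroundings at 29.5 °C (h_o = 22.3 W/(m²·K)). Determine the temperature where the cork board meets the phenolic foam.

Resistance network (inner→outer):
  R'_carbon steel = ln(0.0544/0.0459)/(2πk) = 0.1699/(2π·45.9) = 5.891×10^-4 m·K/W
  R'_cork board = ln(0.0947/0.0544)/(2πk) = 0.5543/(2π·0.0453) = 1.948 m·K/W
  R'_phenolic foam = ln(0.118/0.0947)/(2πk) = 0.2200/(2π·0.0185) = 1.892 m·K/W
  R'_conv,out = 1/(2πr h) = 1/(2π·0.118·22.3) = 0.06048 m·K/W
ΣR = 5.891×10^-4 + 1.948 + 1.892 + 0.06048 = 3.901 m·K/W
Q' = ΔT/ΣR = (8.59 °C − 29.5 °C)/3.901 = -5.360 W/m
From the inner boundary to the cork board/phenolic foam interface, ΣR_partial = 1.949 m·K/W.
T_interface = T_in − Q'·ΣR_partial = 8.59 °C − (-5.360)(1.949) = 19.0 °C

T = 19.0 °C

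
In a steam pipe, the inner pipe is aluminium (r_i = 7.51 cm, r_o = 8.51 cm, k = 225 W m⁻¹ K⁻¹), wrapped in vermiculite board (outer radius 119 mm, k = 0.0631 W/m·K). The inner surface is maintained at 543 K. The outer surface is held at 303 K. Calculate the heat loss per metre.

Q' = 284 W/m

Series thermal resistances, inner to outer:
  R'_aluminium = ln(0.0851/0.0751)/(2πk) = 0.1250/(2π·225) = 8.842×10^-5 m·K/W
  R'_vermiculite board = ln(0.119/0.0851)/(2πk) = 0.3353/(2π·0.0631) = 0.8457 m·K/W
ΣR = 8.842×10^-5 + 0.8457 = 0.8458 m·K/W
Q' = ΔT/ΣR = (543 K − 303 K)/0.8458 = 284 W/m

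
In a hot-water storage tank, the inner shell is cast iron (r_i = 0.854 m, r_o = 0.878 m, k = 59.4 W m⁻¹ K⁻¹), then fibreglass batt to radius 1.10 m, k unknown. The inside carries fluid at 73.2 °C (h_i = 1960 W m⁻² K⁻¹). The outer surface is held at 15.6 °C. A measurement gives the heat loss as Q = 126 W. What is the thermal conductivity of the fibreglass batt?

ΣR = ΔT/Q = |73.2 − 15.6|/126 = 0.4571 K/W
Known resistances:
  R_conv,in = 1/(4πr²h) = 1/(4π·0.854²·1960) = 5.567×10^-5 K/W
  R_cast iron = (1/0.854 − 1/0.878)/(4πk) = 0.03201/(4π·59.4) = 4.288×10^-5 K/W
R_fibreglass batt = ΣR − ΣR_known = 0.4571 − 9.855×10^-5 = 0.4570 K/W
(1/r₁−1/r₂)/(4πk) = 0.4570 ⇒ k = 0.2299/(4π·0.4570) = 0.0400 W/m·K

k = 0.0400 W/m·K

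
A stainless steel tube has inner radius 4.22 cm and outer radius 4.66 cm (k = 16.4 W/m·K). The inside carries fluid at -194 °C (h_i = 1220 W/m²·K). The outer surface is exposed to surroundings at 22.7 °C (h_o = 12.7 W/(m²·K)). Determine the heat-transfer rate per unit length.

Q' = 794 W/m

Series thermal resistances, inner to outer:
  R'_conv,in = 1/(2πr h) = 1/(2π·0.0422·1220) = 0.003091 m·K/W
  R'_stainless steel = ln(0.0466/0.0422)/(2πk) = 0.09918/(2π·16.4) = 9.625×10^-4 m·K/W
  R'_conv,out = 1/(2πr h) = 1/(2π·0.0466·12.7) = 0.2689 m·K/W
ΣR = 0.003091 + 9.625×10^-4 + 0.2689 = 0.2730 m·K/W
Q' = ΔT/ΣR = (-194 °C − 22.7 °C)/0.2730 = -794 W/m
(Negative Q' ⇒ heat flows inward; heat gain = 794 W/m.)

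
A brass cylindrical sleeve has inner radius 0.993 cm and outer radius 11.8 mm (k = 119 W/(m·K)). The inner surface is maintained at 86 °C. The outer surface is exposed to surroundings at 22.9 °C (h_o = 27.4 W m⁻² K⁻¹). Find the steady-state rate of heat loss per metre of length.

Series thermal resistances, inner to outer:
  R'_brass = ln(0.0118/0.00993)/(2πk) = 0.1725/(2π·119) = 2.308×10^-4 m·K/W
  R'_conv,out = 1/(2πr h) = 1/(2π·0.0118·27.4) = 0.4923 m·K/W
ΣR = 2.308×10^-4 + 0.4923 = 0.4925 m·K/W
Q' = ΔT/ΣR = (86 °C − 22.9 °C)/0.4925 = 128 W/m

Q' = 128 W/m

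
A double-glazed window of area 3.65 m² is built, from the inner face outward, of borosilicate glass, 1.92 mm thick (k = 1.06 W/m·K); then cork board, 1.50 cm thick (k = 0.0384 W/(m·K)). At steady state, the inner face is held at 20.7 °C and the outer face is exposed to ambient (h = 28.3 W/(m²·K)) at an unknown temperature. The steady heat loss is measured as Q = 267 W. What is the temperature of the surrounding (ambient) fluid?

T_out = -10.6 °C

Series resistances:
  R_borosilicate glass = L/(kA) = 0.00192/(1.06·3.65) = 4.963×10^-4 K/W
  R_cork board = L/(kA) = 0.0150/(0.0384·3.65) = 0.1070 K/W
  R_conv,out = 1/(hA) = 1/(28.3·3.65) = 0.009681 K/W
ΣR = 0.1172 K/W
ΔT = Q·ΣR = 267 × 0.1172 = 31.29 K
Heat flows outward, so T_out = T_in − ΔT = 20.7 − 31.29 = -10.6 °C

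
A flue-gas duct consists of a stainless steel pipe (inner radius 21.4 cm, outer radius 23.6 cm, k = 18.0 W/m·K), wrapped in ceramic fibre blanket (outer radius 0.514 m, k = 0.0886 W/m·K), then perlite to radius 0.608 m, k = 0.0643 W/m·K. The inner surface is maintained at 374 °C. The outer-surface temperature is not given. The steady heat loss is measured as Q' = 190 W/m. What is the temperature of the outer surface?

Series resistances:
  R'_stainless steel = ln(0.236/0.214)/(2πk) = 0.09786/(2π·18.0) = 8.652×10^-4 m·K/W
  R'_ceramic fibre blanket = ln(0.514/0.236)/(2πk) = 0.7784/(2π·0.0886) = 1.398 m·K/W
  R'_perlite = ln(0.608/0.514)/(2πk) = 0.1680/(2π·0.0643) = 0.4157 m·K/W
ΣR = 1.815 m·K/W
ΔT = Q'·ΣR = 190 × 1.815 = 344.8 K
Heat flows outward, so T_out = T_in − ΔT = 374 − 344.8 = 29.2 °C

T_out = 29.2 °C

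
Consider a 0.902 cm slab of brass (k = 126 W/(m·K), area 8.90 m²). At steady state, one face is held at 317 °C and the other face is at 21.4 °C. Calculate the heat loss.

Q = kA·ΔT/L = 126 × 8.90 × |317 °C − 21.4 °C| / 0.00902 = 3.68×10^7 W

Q = 3.68×10^7 W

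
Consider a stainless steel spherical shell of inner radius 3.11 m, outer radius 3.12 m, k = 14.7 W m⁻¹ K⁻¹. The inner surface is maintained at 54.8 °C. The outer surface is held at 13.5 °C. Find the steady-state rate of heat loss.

Q = 7.40×10^6 W

Q = 4πk·ΔT/(1/r₁ − 1/r₂) = 4π × 14.7 × 41.3 / (1/3.11 − 1/3.12) = 7.40×10^6 W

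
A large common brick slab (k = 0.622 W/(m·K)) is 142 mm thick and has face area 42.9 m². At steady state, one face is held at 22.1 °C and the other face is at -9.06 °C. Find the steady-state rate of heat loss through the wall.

Q = kA·ΔT/L = 0.622 × 42.9 × |22.1 °C − -9.06 °C| / 0.142 = 5860 W

Q = 5.86 kW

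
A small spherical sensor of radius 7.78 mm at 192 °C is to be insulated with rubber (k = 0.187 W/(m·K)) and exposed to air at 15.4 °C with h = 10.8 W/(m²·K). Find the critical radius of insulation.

r_cr = 3.46 cm

For a sphere, r_cr = 2k_ins/h = 2·0.187/10.8 = 0.0346 m = 3.46 cm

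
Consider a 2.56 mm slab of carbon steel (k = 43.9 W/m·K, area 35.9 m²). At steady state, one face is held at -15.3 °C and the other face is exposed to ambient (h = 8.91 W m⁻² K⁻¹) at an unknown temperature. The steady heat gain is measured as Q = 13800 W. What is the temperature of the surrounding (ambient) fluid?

T_out = 27.9 °C

Series resistances:
  R_carbon steel = L/(kA) = 0.00256/(43.9·35.9) = 1.624×10^-6 K/W
  R_conv,out = 1/(hA) = 1/(8.91·35.9) = 0.003126 K/W
ΣR = 0.003128 K/W
ΔT = Q·ΣR = 13800 × 0.003128 = 43.17 K
Heat flows inward, so T_out = T_in + ΔT = -15.3 + 43.17 = 27.9 °C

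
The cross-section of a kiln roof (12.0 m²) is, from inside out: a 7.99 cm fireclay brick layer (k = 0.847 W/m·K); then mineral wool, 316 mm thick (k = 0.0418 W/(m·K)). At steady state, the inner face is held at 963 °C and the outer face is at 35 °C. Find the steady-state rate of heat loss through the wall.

Treat each layer as a resistance in series:
  R_fireclay brick = L/(kA) = 0.0799/(0.847·12.0) = 0.007861 K/W
  R_mineral wool = L/(kA) = 0.316/(0.0418·12.0) = 0.6300 K/W
ΣR = 0.007861 + 0.6300 = 0.6379 K/W
Q = ΔT/ΣR = (963 °C − 35 °C)/0.6379 = 1450 W

Q = 1450 W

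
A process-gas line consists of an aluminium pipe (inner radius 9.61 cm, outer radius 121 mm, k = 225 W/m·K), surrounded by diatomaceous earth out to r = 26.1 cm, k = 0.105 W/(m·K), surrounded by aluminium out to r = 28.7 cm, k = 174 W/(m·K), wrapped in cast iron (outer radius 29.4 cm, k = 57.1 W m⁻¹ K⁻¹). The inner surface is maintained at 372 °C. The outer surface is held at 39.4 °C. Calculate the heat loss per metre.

Q' = 285 W/m

Series thermal resistances, inner to outer:
  R'_aluminium = ln(0.121/0.0961)/(2πk) = 0.2304/(2π·225) = 1.630×10^-4 m·K/W
  R'_diatomaceous earth = ln(0.261/0.121)/(2πk) = 0.7687/(2π·0.105) = 1.165 m·K/W
  R'_aluminium = ln(0.287/0.261)/(2πk) = 0.09496/(2π·174) = 8.686×10^-5 m·K/W
  R'_cast iron = ln(0.294/0.287)/(2πk) = 0.02410/(2π·57.1) = 6.717×10^-5 m·K/W
ΣR = 1.630×10^-4 + 1.165 + 8.686×10^-5 + 6.717×10^-5 = 1.165 m·K/W
Q' = ΔT/ΣR = (372 °C − 39.4 °C)/1.165 = 285 W/m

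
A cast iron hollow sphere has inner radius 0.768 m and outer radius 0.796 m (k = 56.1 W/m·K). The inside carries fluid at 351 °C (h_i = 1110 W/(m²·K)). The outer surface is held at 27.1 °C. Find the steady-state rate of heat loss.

Q = 1.74×10^6 W

Resistance network (inner→outer):
  R_conv,in = 1/(4πr²h) = 1/(4π·0.768²·1110) = 1.215×10^-4 K/W
  R_cast iron = (1/0.768 − 1/0.796)/(4πk) = 0.04580/(4π·56.1) = 6.497×10^-5 K/W
ΣR = 1.215×10^-4 + 6.497×10^-5 = 1.865×10^-4 K/W
Q = ΔT/ΣR = (351 °C − 27.1 °C)/1.865×10^-4 = 1.74×10^6 W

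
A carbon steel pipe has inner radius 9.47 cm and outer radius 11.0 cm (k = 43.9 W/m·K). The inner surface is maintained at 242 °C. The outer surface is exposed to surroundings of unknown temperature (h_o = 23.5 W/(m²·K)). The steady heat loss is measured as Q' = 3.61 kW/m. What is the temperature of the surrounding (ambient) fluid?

Series resistances:
  R'_carbon steel = ln(0.110/0.0947)/(2πk) = 0.1498/(2π·43.9) = 5.430×10^-4 m·K/W
  R'_conv,out = 1/(2πr h) = 1/(2π·0.110·23.5) = 0.06157 m·K/W
ΣR = 0.06211 m·K/W
ΔT = Q'·ΣR = 3610 × 0.06211 = 224.2 K
Heat flows outward, so T_out = T_in − ΔT = 242 − 224.2 = 17.8 °C

T_out = 17.8 °C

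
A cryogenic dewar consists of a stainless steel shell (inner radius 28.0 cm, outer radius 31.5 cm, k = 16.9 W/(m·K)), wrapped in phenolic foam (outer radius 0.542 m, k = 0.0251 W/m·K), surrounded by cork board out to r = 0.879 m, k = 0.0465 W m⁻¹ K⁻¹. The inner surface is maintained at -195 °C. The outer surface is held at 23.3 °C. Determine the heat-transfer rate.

Q = 40.2 W

Series thermal resistances, inner to outer:
  R_stainless steel = (1/0.280 − 1/0.315)/(4πk) = 0.3968/(4π·16.9) = 0.001869 K/W
  R_phenolic foam = (1/0.315 − 1/0.542)/(4πk) = 1.330/(4π·0.0251) = 4.215 K/W
  R_cork board = (1/0.542 − 1/0.879)/(4πk) = 0.7074/(4π·0.0465) = 1.211 K/W
ΣR = 0.001869 + 4.215 + 1.211 = 5.428 K/W
Q = ΔT/ΣR = (-195 °C − 23.3 °C)/5.428 = -40.2 W
(Negative Q ⇒ heat flows inward; heat gain = 40.2 W.)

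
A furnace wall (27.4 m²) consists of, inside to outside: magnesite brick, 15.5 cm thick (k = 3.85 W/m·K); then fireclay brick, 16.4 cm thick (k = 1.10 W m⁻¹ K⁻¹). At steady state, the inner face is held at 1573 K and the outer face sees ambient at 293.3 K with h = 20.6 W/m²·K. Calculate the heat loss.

Treat each layer as a resistance in series:
  R_magnesite brick = L/(kA) = 0.155/(3.85·27.4) = 0.001469 K/W
  R_fireclay brick = L/(kA) = 0.164/(1.10·27.4) = 0.005441 K/W
  R_conv,out = 1/(hA) = 1/(20.6·27.4) = 0.001772 K/W
ΣR = 0.001469 + 0.005441 + 0.001772 = 0.008682 K/W
Q = ΔT/ΣR = (1573 K − 293.3 K)/0.008682 = 1.47×10^5 W

Q = 1.47×10^5 W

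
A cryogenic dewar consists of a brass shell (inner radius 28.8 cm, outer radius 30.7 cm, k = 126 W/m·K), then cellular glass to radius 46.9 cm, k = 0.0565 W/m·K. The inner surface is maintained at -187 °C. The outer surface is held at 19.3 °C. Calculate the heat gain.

Resistance network (inner→outer):
  R_brass = (1/0.288 − 1/0.307)/(4πk) = 0.2149/(4π·126) = 1.357×10^-4 K/W
  R_cellular glass = (1/0.307 − 1/0.469)/(4πk) = 1.125/(4π·0.0565) = 1.585 K/W
ΣR = 1.357×10^-4 + 1.585 = 1.585 K/W
Q = ΔT/ΣR = (-187 °C − 19.3 °C)/1.585 = -130 W
(Negative Q ⇒ heat flows inward; heat gain = 130 W.)

Q = 130 W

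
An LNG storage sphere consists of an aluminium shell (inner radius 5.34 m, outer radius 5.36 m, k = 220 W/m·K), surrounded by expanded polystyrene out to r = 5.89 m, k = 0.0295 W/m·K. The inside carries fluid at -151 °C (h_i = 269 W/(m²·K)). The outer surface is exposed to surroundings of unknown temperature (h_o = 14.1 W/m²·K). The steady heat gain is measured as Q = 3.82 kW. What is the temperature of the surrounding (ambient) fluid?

Series resistances:
  R_conv,in = 1/(4πr²h) = 1/(4π·5.34²·269) = 1.037×10^-5 K/W
  R_aluminium = (1/5.34 − 1/5.36)/(4πk) = 6.988×10^-4/(4π·220) = 2.528×10^-7 K/W
  R_expanded polystyrene = (1/5.36 − 1/5.89)/(4πk) = 0.01679/(4π·0.0295) = 0.04529 K/W
  R_conv,out = 1/(4πr²h) = 1/(4π·5.89²·14.1) = 1.627×10^-4 K/W
ΣR = 0.04546 K/W
ΔT = Q·ΣR = 3820 × 0.04546 = 173.7 K
Heat flows inward, so T_out = T_in + ΔT = -151 + 173.7 = 22.7 °C

T_out = 22.7 °C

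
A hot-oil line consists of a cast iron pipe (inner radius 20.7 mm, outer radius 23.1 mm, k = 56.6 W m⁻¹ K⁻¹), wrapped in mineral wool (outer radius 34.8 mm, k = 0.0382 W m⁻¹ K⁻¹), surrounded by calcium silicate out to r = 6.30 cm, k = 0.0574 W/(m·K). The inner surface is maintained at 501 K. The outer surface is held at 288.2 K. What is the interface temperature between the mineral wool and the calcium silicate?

Series thermal resistances, inner to outer:
  R'_cast iron = ln(0.0231/0.0207)/(2πk) = 0.1097/(2π·56.6) = 3.085×10^-4 m·K/W
  R'_mineral wool = ln(0.0348/0.0231)/(2πk) = 0.4098/(2π·0.0382) = 1.707 m·K/W
  R'_calcium silicate = ln(0.0630/0.0348)/(2πk) = 0.5935/(2π·0.0574) = 1.646 m·K/W
ΣR = 3.085×10^-4 + 1.707 + 1.646 = 3.353 m·K/W
Q' = ΔT/ΣR = (501 K − 288.2 K)/3.353 = 63.47 W/m
From the inner boundary to the mineral wool/calcium silicate interface, ΣR_partial = 1.707 m·K/W.
T_interface = T_in − Q'·ΣR_partial = 501 K − (63.47)(1.707) = 393 K

T = 393 K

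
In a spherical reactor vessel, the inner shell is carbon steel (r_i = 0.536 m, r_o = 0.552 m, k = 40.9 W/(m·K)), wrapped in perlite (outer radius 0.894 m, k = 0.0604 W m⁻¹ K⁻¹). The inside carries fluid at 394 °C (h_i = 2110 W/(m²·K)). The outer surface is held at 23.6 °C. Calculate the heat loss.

Resistance network (inner→outer):
  R_conv,in = 1/(4πr²h) = 1/(4π·0.536²·2110) = 1.313×10^-4 K/W
  R_carbon steel = (1/0.536 − 1/0.552)/(4πk) = 0.05408/(4π·40.9) = 1.052×10^-4 K/W
  R_perlite = (1/0.552 − 1/0.894)/(4πk) = 0.6930/(4π·0.0604) = 0.9131 K/W
ΣR = 1.313×10^-4 + 1.052×10^-4 + 0.9131 = 0.9133 K/W
Q = ΔT/ΣR = (394 °C − 23.6 °C)/0.9133 = 406 W

Q = 406 W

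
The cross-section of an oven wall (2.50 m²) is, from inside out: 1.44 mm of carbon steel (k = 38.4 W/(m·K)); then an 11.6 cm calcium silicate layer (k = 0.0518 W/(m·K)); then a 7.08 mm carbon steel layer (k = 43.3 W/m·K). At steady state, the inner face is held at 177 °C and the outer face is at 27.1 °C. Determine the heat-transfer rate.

Q = 167 W

Treat each layer as a resistance in series:
  R_carbon steel = L/(kA) = 0.00144/(38.4·2.50) = 1.500×10^-5 K/W
  R_calcium silicate = L/(kA) = 0.116/(0.0518·2.50) = 0.8958 K/W
  R_carbon steel = L/(kA) = 0.00708/(43.3·2.50) = 6.540×10^-5 K/W
ΣR = 1.500×10^-5 + 0.8958 + 6.540×10^-5 = 0.8959 K/W
Q = ΔT/ΣR = (177 °C − 27.1 °C)/0.8959 = 167 W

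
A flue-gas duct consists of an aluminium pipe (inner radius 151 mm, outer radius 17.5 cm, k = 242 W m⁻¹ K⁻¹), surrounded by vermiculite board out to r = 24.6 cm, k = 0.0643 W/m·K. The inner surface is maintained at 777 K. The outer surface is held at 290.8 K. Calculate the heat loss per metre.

Treat each layer as a resistance in series:
  R'_aluminium = ln(0.175/0.151)/(2πk) = 0.1475/(2π·242) = 9.701×10^-5 m·K/W
  R'_vermiculite board = ln(0.246/0.175)/(2πk) = 0.3405/(2π·0.0643) = 0.8429 m·K/W
ΣR = 9.701×10^-5 + 0.8429 = 0.8430 m·K/W
Q' = ΔT/ΣR = (777 K − 290.8 K)/0.8430 = 577 W/m

Q' = 577 W/m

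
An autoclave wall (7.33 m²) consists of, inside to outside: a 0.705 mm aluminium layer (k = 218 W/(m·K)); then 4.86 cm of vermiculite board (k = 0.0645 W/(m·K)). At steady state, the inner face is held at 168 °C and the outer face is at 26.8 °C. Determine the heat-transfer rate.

Q = 1370 W

Treat each layer as a resistance in series:
  R_aluminium = L/(kA) = 7.05×10^-4/(218·7.33) = 4.412×10^-7 K/W
  R_vermiculite board = L/(kA) = 0.0486/(0.0645·7.33) = 0.1028 K/W
ΣR = 4.412×10^-7 + 0.1028 = 0.1028 K/W
Q = ΔT/ΣR = (168 °C − 26.8 °C)/0.1028 = 1370 W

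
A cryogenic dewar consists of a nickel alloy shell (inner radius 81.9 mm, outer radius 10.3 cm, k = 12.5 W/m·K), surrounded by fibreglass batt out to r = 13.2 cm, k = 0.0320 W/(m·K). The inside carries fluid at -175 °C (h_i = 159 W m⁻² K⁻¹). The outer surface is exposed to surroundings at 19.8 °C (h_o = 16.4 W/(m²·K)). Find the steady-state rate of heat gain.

Treat each layer as a resistance in series:
  R_conv,in = 1/(4πr²h) = 1/(4π·0.0819²·159) = 0.07461 K/W
  R_nickel alloy = (1/0.0819 − 1/0.103)/(4πk) = 2.501/(4π·12.5) = 0.01592 K/W
  R_fibreglass batt = (1/0.103 − 1/0.132)/(4πk) = 2.133/(4π·0.0320) = 5.304 K/W
  R_conv,out = 1/(4πr²h) = 1/(4π·0.132²·16.4) = 0.2785 K/W
ΣR = 0.07461 + 0.01592 + 5.304 + 0.2785 = 5.673 K/W
Q = ΔT/ΣR = (-175 °C − 19.8 °C)/5.673 = -34.3 W
(Negative Q ⇒ heat flows inward; heat gain = 34.3 W.)

Q = 34.3 W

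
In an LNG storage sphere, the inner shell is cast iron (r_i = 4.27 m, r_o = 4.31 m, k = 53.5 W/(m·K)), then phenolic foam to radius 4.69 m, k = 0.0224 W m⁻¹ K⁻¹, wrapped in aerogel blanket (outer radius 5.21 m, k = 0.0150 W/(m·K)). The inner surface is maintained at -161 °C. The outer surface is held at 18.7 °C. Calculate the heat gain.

Resistance network (inner→outer):
  R_cast iron = (1/4.27 − 1/4.31)/(4πk) = 0.002173/(4π·53.5) = 3.233×10^-6 K/W
  R_phenolic foam = (1/4.31 − 1/4.69)/(4πk) = 0.01880/(4π·0.0224) = 0.06678 K/W
  R_aerogel blanket = (1/4.69 − 1/5.21)/(4πk) = 0.02128/(4π·0.0150) = 0.1129 K/W
ΣR = 3.233×10^-6 + 0.06678 + 0.1129 = 0.1797 K/W
Q = ΔT/ΣR = (-161 °C − 18.7 °C)/0.1797 = -1000 W
(Negative Q ⇒ heat flows inward; heat gain = 1000 W.)

Q = 1000 W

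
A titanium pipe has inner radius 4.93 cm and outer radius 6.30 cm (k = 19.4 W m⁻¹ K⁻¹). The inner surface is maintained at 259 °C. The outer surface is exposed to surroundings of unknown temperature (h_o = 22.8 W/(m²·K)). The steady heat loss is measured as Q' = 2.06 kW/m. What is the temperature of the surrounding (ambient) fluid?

Series resistances:
  R'_titanium = ln(0.0630/0.0493)/(2πk) = 0.2452/(2π·19.4) = 0.002012 m·K/W
  R'_conv,out = 1/(2πr h) = 1/(2π·0.0630·22.8) = 0.1108 m·K/W
ΣR = 0.1128 m·K/W
ΔT = Q'·ΣR = 2060 × 0.1128 = 232.4 K
Heat flows outward, so T_out = T_in − ΔT = 259 − 232.4 = 26.6 °C

T_out = 26.6 °C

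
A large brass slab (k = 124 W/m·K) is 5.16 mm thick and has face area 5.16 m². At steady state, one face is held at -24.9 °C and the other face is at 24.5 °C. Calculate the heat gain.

Q = kA·ΔT/L = 124 × 5.16 × |-24.9 °C − 24.5 °C| / 0.00516 = 6.13×10^6 W

Q = 6130 kW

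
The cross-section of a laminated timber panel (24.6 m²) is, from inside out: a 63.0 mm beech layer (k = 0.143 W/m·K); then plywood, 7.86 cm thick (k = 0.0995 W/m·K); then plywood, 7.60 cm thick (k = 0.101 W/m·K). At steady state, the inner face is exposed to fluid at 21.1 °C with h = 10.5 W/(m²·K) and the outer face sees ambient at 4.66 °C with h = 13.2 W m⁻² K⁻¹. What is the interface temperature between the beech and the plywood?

T = 17.0 °C

Resistance network (inner→outer):
  R_conv,in = 1/(hA) = 1/(10.5·24.6) = 0.003871 K/W
  R_beech = L/(kA) = 0.0630/(0.143·24.6) = 0.01791 K/W
  R_plywood = L/(kA) = 0.0786/(0.0995·24.6) = 0.03211 K/W
  R_plywood = L/(kA) = 0.0760/(0.101·24.6) = 0.03059 K/W
  R_conv,out = 1/(hA) = 1/(13.2·24.6) = 0.003080 K/W
ΣR = 0.003871 + 0.01791 + 0.03211 + 0.03059 + 0.003080 = 0.08756 K/W
Q = ΔT/ΣR = (21.1 °C − 4.66 °C)/0.08756 = 187.8 W
From the inner boundary to the beech/plywood interface, ΣR_partial = 0.02178 K/W.
T_interface = T_in − Q·ΣR_partial = 21.1 °C − (187.8)(0.02178) = 17.0 °C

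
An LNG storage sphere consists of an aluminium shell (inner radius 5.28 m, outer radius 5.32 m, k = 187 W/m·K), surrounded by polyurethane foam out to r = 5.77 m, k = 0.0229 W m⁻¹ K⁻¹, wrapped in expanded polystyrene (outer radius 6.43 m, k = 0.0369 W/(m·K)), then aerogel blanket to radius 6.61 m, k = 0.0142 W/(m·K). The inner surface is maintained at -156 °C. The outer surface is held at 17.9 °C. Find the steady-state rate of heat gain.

Treat each layer as a resistance in series:
  R_aluminium = (1/5.28 − 1/5.32)/(4πk) = 0.001424/(4π·187) = 6.060×10^-7 K/W
  R_polyurethane foam = (1/5.32 − 1/5.77)/(4πk) = 0.01466/(4π·0.0229) = 0.05094 K/W
  R_expanded polystyrene = (1/5.77 − 1/6.43)/(4πk) = 0.01779/(4π·0.0369) = 0.03836 K/W
  R_aerogel blanket = (1/6.43 − 1/6.61)/(4πk) = 0.004235/(4π·0.0142) = 0.02373 K/W
ΣR = 6.060×10^-7 + 0.05094 + 0.03836 + 0.02373 = 0.1130 K/W
Q = ΔT/ΣR = (-156 °C − 17.9 °C)/0.1130 = -1540 W
(Negative Q ⇒ heat flows inward; heat gain = 1540 W.)

Q = 1540 W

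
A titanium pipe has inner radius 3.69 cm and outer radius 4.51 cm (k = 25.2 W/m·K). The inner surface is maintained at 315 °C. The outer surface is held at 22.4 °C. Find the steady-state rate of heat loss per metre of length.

Q' = 231 kW/m

Q' = 2πk·ΔT/ln(r₂/r₁) = 2π × 25.2 × 292.6 / ln(0.0451/0.0369) = 2.31×10^5 W/m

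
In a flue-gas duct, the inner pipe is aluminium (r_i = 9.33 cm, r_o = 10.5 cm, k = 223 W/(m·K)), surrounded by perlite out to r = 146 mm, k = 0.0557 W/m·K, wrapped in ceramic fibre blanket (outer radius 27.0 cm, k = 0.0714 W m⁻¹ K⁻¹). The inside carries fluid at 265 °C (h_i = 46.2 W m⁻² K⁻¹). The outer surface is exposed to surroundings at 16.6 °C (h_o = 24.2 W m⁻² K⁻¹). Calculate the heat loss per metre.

Q' = 105 W/m

Series thermal resistances, inner to outer:
  R'_conv,in = 1/(2πr h) = 1/(2π·0.0933·46.2) = 0.03692 m·K/W
  R'_aluminium = ln(0.105/0.0933)/(2πk) = 0.1181/(2π·223) = 8.432×10^-5 m·K/W
  R'_perlite = ln(0.146/0.105)/(2πk) = 0.3296/(2π·0.0557) = 0.9419 m·K/W
  R'_ceramic fibre blanket = ln(0.270/0.146)/(2πk) = 0.6148/(2π·0.0714) = 1.370 m·K/W
  R'_conv,out = 1/(2πr h) = 1/(2π·0.270·24.2) = 0.02436 m·K/W
ΣR = 0.03692 + 8.432×10^-5 + 0.9419 + 1.370 + 0.02436 = 2.373 m·K/W
Q' = ΔT/ΣR = (265 °C − 16.6 °C)/2.373 = 105 W/m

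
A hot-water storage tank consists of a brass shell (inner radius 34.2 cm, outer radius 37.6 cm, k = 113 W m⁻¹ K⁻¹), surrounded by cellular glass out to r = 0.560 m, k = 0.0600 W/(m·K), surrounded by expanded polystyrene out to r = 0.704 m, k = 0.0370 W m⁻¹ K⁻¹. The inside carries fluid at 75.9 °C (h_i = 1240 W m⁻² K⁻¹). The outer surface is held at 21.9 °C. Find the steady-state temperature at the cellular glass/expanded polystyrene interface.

T = 43.7 °C

Series thermal resistances, inner to outer:
  R_conv,in = 1/(4πr²h) = 1/(4π·0.342²·1240) = 5.487×10^-4 K/W
  R_brass = (1/0.342 − 1/0.376)/(4πk) = 0.2644/(4π·113) = 1.862×10^-4 K/W
  R_cellular glass = (1/0.376 − 1/0.560)/(4πk) = 0.8739/(4π·0.0600) = 1.159 K/W
  R_expanded polystyrene = (1/0.560 − 1/0.704)/(4πk) = 0.3653/(4π·0.0370) = 0.7856 K/W
ΣR = 5.487×10^-4 + 1.862×10^-4 + 1.159 + 0.7856 = 1.945 K/W
Q = ΔT/ΣR = (75.9 °C − 21.9 °C)/1.945 = 27.76 W
From the inner boundary to the cellular glass/expanded polystyrene interface, ΣR_partial = 1.160 K/W.
T_interface = T_in − Q·ΣR_partial = 75.9 °C − (27.76)(1.160) = 43.7 °C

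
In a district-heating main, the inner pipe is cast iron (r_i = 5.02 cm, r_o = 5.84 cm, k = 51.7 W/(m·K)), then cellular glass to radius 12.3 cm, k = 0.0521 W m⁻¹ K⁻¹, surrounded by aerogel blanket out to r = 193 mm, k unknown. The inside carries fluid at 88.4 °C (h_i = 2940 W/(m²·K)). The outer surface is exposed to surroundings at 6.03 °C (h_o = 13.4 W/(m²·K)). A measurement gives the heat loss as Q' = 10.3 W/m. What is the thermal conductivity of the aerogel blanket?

ΣR = ΔT/Q' = |88.4 − 6.03|/10.3 = 7.997 m·K/W
Known resistances:
  R'_conv,in = 1/(2πr h) = 1/(2π·0.0502·2940) = 0.001078 m·K/W
  R'_cast iron = ln(0.0584/0.0502)/(2πk) = 0.1513/(2π·51.7) = 4.658×10^-4 m·K/W
  R'_cellular glass = ln(0.123/0.0584)/(2πk) = 0.7449/(2π·0.0521) = 2.275 m·K/W
  R'_conv,out = 1/(2πr h) = 1/(2π·0.193·13.4) = 0.06154 m·K/W
R_aerogel blanket = ΣR − ΣR_known = 7.997 − 2.338 = 5.659 m·K/W
ln(r₂/r₁)/(2πk) = 5.659 ⇒ k = 0.4505/(2π·5.659) = 0.0127 W/m·K

k = 0.0127 W/m·K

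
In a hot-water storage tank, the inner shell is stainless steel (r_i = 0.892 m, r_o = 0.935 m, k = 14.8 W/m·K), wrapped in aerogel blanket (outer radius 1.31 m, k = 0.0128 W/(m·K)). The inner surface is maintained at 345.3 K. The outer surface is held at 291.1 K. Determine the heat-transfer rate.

Q = 28.5 W

Treat each layer as a resistance in series:
  R_stainless steel = (1/0.892 − 1/0.935)/(4πk) = 0.05156/(4π·14.8) = 2.772×10^-4 K/W
  R_aerogel blanket = (1/0.935 − 1/1.31)/(4πk) = 0.3062/(4π·0.0128) = 1.903 K/W
ΣR = 2.772×10^-4 + 1.903 = 1.903 K/W
Q = ΔT/ΣR = (345.3 K − 291.1 K)/1.903 = 28.5 W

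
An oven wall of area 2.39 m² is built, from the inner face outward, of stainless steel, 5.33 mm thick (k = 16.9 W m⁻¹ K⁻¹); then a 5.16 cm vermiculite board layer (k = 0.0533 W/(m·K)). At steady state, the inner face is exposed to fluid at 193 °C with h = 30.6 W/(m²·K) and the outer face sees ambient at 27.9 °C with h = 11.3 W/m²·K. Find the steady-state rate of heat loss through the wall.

Series thermal resistances, inner to outer:
  R_conv,in = 1/(hA) = 1/(30.6·2.39) = 0.01367 K/W
  R_stainless steel = L/(kA) = 0.00533/(16.9·2.39) = 1.320×10^-4 K/W
  R_vermiculite board = L/(kA) = 0.0516/(0.0533·2.39) = 0.4051 K/W
  R_conv,out = 1/(hA) = 1/(11.3·2.39) = 0.03703 K/W
ΣR = 0.01367 + 1.320×10^-4 + 0.4051 + 0.03703 = 0.4559 K/W
Q = ΔT/ΣR = (193 °C − 27.9 °C)/0.4559 = 362 W

Q = 362 W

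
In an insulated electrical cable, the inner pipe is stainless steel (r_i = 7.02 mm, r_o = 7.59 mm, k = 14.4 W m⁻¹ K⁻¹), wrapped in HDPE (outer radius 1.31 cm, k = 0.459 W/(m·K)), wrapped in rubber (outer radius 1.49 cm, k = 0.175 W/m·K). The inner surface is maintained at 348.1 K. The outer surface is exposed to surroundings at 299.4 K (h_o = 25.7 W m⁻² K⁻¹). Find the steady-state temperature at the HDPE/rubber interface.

T = 335.3 K

Treat each layer as a resistance in series:
  R'_stainless steel = ln(0.00759/0.00702)/(2πk) = 0.07807/(2π·14.4) = 8.628×10^-4 m·K/W
  R'_HDPE = ln(0.0131/0.00759)/(2πk) = 0.5458/(2π·0.459) = 0.1892 m·K/W
  R'_rubber = ln(0.0149/0.0131)/(2πk) = 0.1287/(2π·0.175) = 0.1171 m·K/W
  R'_conv,out = 1/(2πr h) = 1/(2π·0.0149·25.7) = 0.4156 m·K/W
ΣR = 8.628×10^-4 + 0.1892 + 0.1171 + 0.4156 = 0.7228 m·K/W
Q' = ΔT/ΣR = (348.1 K − 299.4 K)/0.7228 = 67.38 W/m
From the inner boundary to the HDPE/rubber interface, ΣR_partial = 0.1901 m·K/W.
T_interface = T_in − Q'·ΣR_partial = 348.1 K − (67.38)(0.1901) = 335.3 K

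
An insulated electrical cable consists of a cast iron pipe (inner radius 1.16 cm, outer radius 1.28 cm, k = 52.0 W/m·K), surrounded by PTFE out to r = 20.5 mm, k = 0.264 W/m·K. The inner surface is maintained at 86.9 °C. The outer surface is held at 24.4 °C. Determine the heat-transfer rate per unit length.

Series thermal resistances, inner to outer:
  R'_cast iron = ln(0.0128/0.0116)/(2πk) = 0.09844/(2π·52.0) = 3.013×10^-4 m·K/W
  R'_PTFE = ln(0.0205/0.0128)/(2πk) = 0.4710/(2π·0.264) = 0.2839 m·K/W
ΣR = 3.013×10^-4 + 0.2839 = 0.2842 m·K/W
Q' = ΔT/ΣR = (86.9 °C − 24.4 °C)/0.2842 = 220 W/m

Q' = 220 W/m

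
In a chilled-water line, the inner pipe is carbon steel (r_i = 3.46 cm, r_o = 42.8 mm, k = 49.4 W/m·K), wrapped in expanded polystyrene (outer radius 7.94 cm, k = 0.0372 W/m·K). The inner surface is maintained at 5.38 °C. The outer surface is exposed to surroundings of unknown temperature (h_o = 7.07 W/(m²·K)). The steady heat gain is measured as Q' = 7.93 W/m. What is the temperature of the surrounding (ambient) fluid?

T_out = 28.6 °C

Series resistances:
  R'_carbon steel = ln(0.0428/0.0346)/(2πk) = 0.2127/(2π·49.4) = 6.852×10^-4 m·K/W
  R'_expanded polystyrene = ln(0.0794/0.0428)/(2πk) = 0.6180/(2π·0.0372) = 2.644 m·K/W
  R'_conv,out = 1/(2πr h) = 1/(2π·0.0794·7.07) = 0.2835 m·K/W
ΣR = 2.928 m·K/W
ΔT = Q'·ΣR = 7.93 × 2.928 = 23.22 K
Heat flows inward, so T_out = T_in + ΔT = 5.38 + 23.22 = 28.6 °C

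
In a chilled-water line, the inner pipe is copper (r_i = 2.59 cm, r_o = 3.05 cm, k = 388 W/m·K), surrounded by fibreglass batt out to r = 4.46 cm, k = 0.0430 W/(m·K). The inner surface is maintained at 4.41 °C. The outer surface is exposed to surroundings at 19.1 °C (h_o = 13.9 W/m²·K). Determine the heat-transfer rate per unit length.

Q' = 8.83 W/m

Treat each layer as a resistance in series:
  R'_copper = ln(0.0305/0.0259)/(2πk) = 0.1635/(2π·388) = 6.706×10^-5 m·K/W
  R'_fibreglass batt = ln(0.0446/0.0305)/(2πk) = 0.3800/(2π·0.0430) = 1.407 m·K/W
  R'_conv,out = 1/(2πr h) = 1/(2π·0.0446·13.9) = 0.2567 m·K/W
ΣR = 6.706×10^-5 + 1.407 + 0.2567 = 1.664 m·K/W
Q' = ΔT/ΣR = (4.41 °C − 19.1 °C)/1.664 = -8.83 W/m
(Negative Q' ⇒ heat flows inward; heat gain = 8.83 W/m.)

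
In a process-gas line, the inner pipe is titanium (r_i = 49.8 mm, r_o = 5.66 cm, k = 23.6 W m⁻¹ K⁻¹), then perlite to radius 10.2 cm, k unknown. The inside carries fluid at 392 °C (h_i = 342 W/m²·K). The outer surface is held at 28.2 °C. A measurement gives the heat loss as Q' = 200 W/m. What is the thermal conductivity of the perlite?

k = 0.0518 W/m·K

ΣR = ΔT/Q' = |392 − 28.2|/200 = 1.819 m·K/W
Known resistances:
  R'_conv,in = 1/(2πr h) = 1/(2π·0.0498·342) = 0.009345 m·K/W
  R'_titanium = ln(0.0566/0.0498)/(2πk) = 0.1280/(2π·23.6) = 8.632×10^-4 m·K/W
R_perlite = ΣR − ΣR_known = 1.819 − 0.01021 = 1.809 m·K/W
ln(r₂/r₁)/(2πk) = 1.809 ⇒ k = 0.5890/(2π·1.809) = 0.0518 W/m·K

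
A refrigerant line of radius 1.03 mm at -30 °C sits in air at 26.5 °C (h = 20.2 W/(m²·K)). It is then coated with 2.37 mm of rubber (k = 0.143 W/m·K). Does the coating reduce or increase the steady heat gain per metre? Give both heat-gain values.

Critical radius for a cylinder: r_cr = k/h = 0.00708 m = 0.708 cm.
Outer radius after coating: r₂ = 0.00103 + 0.00237 = 0.00340 m.
Since r₁ < r_cr and r₂ ≤ r_cr, the coating moves toward the maximum at r_cr — heat gain rises.
Bare: R = 1/(2πr₁h) = 7.649 m·K/W; Q = 56.5/7.649 = 7.39 W/m.
Coated: R = R_cond + R_conv = 3.646 m·K/W; Q = 56.5/3.646 = 15.5 W/m.

increases: 7.39 → 15.5 W/m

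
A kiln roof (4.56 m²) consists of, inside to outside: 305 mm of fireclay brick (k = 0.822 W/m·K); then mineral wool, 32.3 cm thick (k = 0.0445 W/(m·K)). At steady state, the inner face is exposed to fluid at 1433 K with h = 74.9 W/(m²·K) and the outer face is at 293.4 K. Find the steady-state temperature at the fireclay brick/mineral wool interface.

Resistance network (inner→outer):
  R_conv,in = 1/(hA) = 1/(74.9·4.56) = 0.002928 K/W
  R_fireclay brick = L/(kA) = 0.305/(0.822·4.56) = 0.08137 K/W
  R_mineral wool = L/(kA) = 0.323/(0.0445·4.56) = 1.592 K/W
ΣR = 0.002928 + 0.08137 + 1.592 = 1.676 K/W
Q = ΔT/ΣR = (1433 K − 293.4 K)/1.676 = 680.0 W
From the inner boundary to the fireclay brick/mineral wool interface, ΣR_partial = 0.08430 K/W.
T_interface = T_in − Q·ΣR_partial = 1433 K − (680.0)(0.08430) = 1376 K

T = 1376 K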